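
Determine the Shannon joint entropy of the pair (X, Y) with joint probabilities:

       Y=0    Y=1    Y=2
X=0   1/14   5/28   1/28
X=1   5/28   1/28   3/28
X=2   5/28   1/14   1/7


H(X,Y) = -Σ p(x,y) log₂ p(x,y)
  p(0,0)=1/14: -0.0714 × log₂(0.0714) = 0.2720
  p(0,1)=5/28: -0.1786 × log₂(0.1786) = 0.4438
  p(0,2)=1/28: -0.0357 × log₂(0.0357) = 0.1717
  p(1,0)=5/28: -0.1786 × log₂(0.1786) = 0.4438
  p(1,1)=1/28: -0.0357 × log₂(0.0357) = 0.1717
  p(1,2)=3/28: -0.1071 × log₂(0.1071) = 0.3453
  p(2,0)=5/28: -0.1786 × log₂(0.1786) = 0.4438
  p(2,1)=1/14: -0.0714 × log₂(0.0714) = 0.2720
  p(2,2)=1/7: -0.1429 × log₂(0.1429) = 0.4011
H(X,Y) = 2.9651 bits


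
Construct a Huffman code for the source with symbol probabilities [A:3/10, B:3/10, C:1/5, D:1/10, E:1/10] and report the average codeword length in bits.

Huffman tree construction:
Combine smallest probabilities repeatedly
Resulting codes:
  A: 10 (length 2)
  B: 11 (length 2)
  C: 00 (length 2)
  D: 010 (length 3)
  E: 011 (length 3)
Average length = Σ p(s) × length(s) = 2.2000 bits


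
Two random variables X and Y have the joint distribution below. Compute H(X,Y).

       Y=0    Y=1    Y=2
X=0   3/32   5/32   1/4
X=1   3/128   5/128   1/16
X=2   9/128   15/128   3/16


H(X,Y) = -Σ p(x,y) log₂ p(x,y)
  p(0,0)=3/32: -0.0938 × log₂(0.0938) = 0.3202
  p(0,1)=5/32: -0.1562 × log₂(0.1562) = 0.4184
  p(0,2)=1/4: -0.2500 × log₂(0.2500) = 0.5000
  p(1,0)=3/128: -0.0234 × log₂(0.0234) = 0.1269
  p(1,1)=5/128: -0.0391 × log₂(0.0391) = 0.1827
  p(1,2)=1/16: -0.0625 × log₂(0.0625) = 0.2500
  p(2,0)=9/128: -0.0703 × log₂(0.0703) = 0.2693
  p(2,1)=15/128: -0.1172 × log₂(0.1172) = 0.3625
  p(2,2)=3/16: -0.1875 × log₂(0.1875) = 0.4528
H(X,Y) = 2.8829 bits


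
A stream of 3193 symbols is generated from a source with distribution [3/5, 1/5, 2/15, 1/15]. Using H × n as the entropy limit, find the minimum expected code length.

Entropy H = 1.5546 bits/symbol
Minimum bits = H × n = 1.5546 × 3193
= 4963.87 bits


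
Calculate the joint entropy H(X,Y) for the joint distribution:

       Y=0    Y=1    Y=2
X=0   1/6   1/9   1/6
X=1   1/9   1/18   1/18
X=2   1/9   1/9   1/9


H(X,Y) = -Σ p(x,y) log₂ p(x,y)
  p(0,0)=1/6: -0.1667 × log₂(0.1667) = 0.4308
  p(0,1)=1/9: -0.1111 × log₂(0.1111) = 0.3522
  p(0,2)=1/6: -0.1667 × log₂(0.1667) = 0.4308
  p(1,0)=1/9: -0.1111 × log₂(0.1111) = 0.3522
  p(1,1)=1/18: -0.0556 × log₂(0.0556) = 0.2317
  p(1,2)=1/18: -0.0556 × log₂(0.0556) = 0.2317
  p(2,0)=1/9: -0.1111 × log₂(0.1111) = 0.3522
  p(2,1)=1/9: -0.1111 × log₂(0.1111) = 0.3522
  p(2,2)=1/9: -0.1111 × log₂(0.1111) = 0.3522
H(X,Y) = 3.0860 bits


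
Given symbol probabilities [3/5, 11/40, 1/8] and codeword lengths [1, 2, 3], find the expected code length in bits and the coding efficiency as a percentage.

Average length L = Σ p_i × l_i = 1.5250 bits
Entropy H = 1.3294 bits
Efficiency η = H/L × 100% = 87.17%


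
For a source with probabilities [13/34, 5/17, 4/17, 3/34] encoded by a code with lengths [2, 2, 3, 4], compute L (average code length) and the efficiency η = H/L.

Average length L = Σ p_i × l_i = 2.4118 bits
Entropy H = 1.8498 bits
Efficiency η = H/L × 100% = 76.70%


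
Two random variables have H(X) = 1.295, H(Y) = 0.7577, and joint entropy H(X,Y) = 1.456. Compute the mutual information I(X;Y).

I(X;Y) = H(X) + H(Y) - H(X,Y)
I(X;Y) = 1.295 + 0.7577 - 1.456 = 0.5967 bits


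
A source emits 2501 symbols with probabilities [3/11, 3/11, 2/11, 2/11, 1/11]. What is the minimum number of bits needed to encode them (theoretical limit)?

Entropy H = 2.2313 bits/symbol
Minimum bits = H × n = 2.2313 × 2501
= 5580.41 bits


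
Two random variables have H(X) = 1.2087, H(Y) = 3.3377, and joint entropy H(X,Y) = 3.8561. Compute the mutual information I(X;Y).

I(X;Y) = H(X) + H(Y) - H(X,Y)
I(X;Y) = 1.2087 + 3.3377 - 3.8561 = 0.6903 bits


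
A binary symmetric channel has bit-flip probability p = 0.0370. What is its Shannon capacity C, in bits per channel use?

For BSC with error probability p:
C = 1 - H(p) where H(p) is binary entropy
H(0.0370) = -0.0370 × log₂(0.0370) - 0.9630 × log₂(0.9630)
H(p) = 0.2284
C = 1 - 0.2284 = 0.7716 bits/use


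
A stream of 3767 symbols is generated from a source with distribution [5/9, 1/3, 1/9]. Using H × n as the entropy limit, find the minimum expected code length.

Entropy H = 1.3516 bits/symbol
Minimum bits = H × n = 1.3516 × 3767
= 5091.64 bits


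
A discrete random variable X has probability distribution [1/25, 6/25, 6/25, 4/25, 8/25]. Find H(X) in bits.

H(X) = -Σ p(x) log₂ p(x)
  -1/25 × log₂(1/25) = 0.1858
  -6/25 × log₂(6/25) = 0.4941
  -6/25 × log₂(6/25) = 0.4941
  -4/25 × log₂(4/25) = 0.4230
  -8/25 × log₂(8/25) = 0.5260
H(X) = 2.1231 bits


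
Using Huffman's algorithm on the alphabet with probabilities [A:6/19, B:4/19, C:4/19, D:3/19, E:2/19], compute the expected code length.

Huffman tree construction:
Combine smallest probabilities repeatedly
Resulting codes:
  A: 11 (length 2)
  B: 00 (length 2)
  C: 01 (length 2)
  D: 101 (length 3)
  E: 100 (length 3)
Average length = Σ p(s) × length(s) = 2.2632 bits


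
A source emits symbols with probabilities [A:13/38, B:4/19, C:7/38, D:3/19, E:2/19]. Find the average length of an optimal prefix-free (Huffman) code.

Huffman tree construction:
Combine smallest probabilities repeatedly
Resulting codes:
  A: 11 (length 2)
  B: 01 (length 2)
  C: 00 (length 2)
  D: 101 (length 3)
  E: 100 (length 3)
Average length = Σ p(s) × length(s) = 2.2632 bits


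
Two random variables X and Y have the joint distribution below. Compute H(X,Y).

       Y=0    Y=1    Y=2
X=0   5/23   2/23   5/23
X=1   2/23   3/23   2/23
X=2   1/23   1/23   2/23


H(X,Y) = -Σ p(x,y) log₂ p(x,y)
  p(0,0)=5/23: -0.2174 × log₂(0.2174) = 0.4786
  p(0,1)=2/23: -0.0870 × log₂(0.0870) = 0.3064
  p(0,2)=5/23: -0.2174 × log₂(0.2174) = 0.4786
  p(1,0)=2/23: -0.0870 × log₂(0.0870) = 0.3064
  p(1,1)=3/23: -0.1304 × log₂(0.1304) = 0.3833
  p(1,2)=2/23: -0.0870 × log₂(0.0870) = 0.3064
  p(2,0)=1/23: -0.0435 × log₂(0.0435) = 0.1967
  p(2,1)=1/23: -0.0435 × log₂(0.0435) = 0.1967
  p(2,2)=2/23: -0.0870 × log₂(0.0870) = 0.3064
H(X,Y) = 2.9595 bits


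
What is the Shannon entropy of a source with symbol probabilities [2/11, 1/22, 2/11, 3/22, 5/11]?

H(X) = -Σ p(x) log₂ p(x)
  -2/11 × log₂(2/11) = 0.4472
  -1/22 × log₂(1/22) = 0.2027
  -2/11 × log₂(2/11) = 0.4472
  -3/22 × log₂(3/22) = 0.3920
  -5/11 × log₂(5/11) = 0.5170
H(X) = 2.0061 bits


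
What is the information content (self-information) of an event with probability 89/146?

Information content I(x) = -log₂(p(x))
I = -log₂(89/146) = -log₂(0.6096)
I = 0.7141 bits


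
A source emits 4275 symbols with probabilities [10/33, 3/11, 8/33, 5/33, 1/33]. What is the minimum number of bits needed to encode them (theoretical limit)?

Entropy H = 2.0941 bits/symbol
Minimum bits = H × n = 2.0941 × 4275
= 8952.47 bits


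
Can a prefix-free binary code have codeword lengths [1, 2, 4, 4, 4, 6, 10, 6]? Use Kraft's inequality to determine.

Kraft inequality: Σ 2^(-l_i) ≤ 1 for prefix-free code
Calculating: 2^(-1) + 2^(-2) + 2^(-4) + 2^(-4) + 2^(-4) + 2^(-6) + 2^(-10) + 2^(-6)
= 0.5 + 0.25 + 0.0625 + 0.0625 + 0.0625 + 0.015625 + 0.0009765625 + 0.015625
= 0.9697
Since 0.9697 ≤ 1, prefix-free code exists


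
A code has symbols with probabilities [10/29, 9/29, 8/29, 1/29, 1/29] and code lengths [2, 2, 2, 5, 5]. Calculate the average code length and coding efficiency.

Average length L = Σ p_i × l_i = 2.2069 bits
Entropy H = 1.9011 bits
Efficiency η = H/L × 100% = 86.15%


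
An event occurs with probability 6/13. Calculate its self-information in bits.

Information content I(x) = -log₂(p(x))
I = -log₂(6/13) = -log₂(0.4615)
I = 1.1155 bits


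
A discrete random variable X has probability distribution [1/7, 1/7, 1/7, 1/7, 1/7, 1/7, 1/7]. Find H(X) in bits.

H(X) = -Σ p(x) log₂ p(x)
  -1/7 × log₂(1/7) = 0.4011
  -1/7 × log₂(1/7) = 0.4011
  -1/7 × log₂(1/7) = 0.4011
  -1/7 × log₂(1/7) = 0.4011
  -1/7 × log₂(1/7) = 0.4011
  -1/7 × log₂(1/7) = 0.4011
  -1/7 × log₂(1/7) = 0.4011
H(X) = 2.8074 bits


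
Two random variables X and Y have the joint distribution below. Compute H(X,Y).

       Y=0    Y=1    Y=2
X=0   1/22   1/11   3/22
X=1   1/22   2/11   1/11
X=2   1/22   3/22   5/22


H(X,Y) = -Σ p(x,y) log₂ p(x,y)
  p(0,0)=1/22: -0.0455 × log₂(0.0455) = 0.2027
  p(0,1)=1/11: -0.0909 × log₂(0.0909) = 0.3145
  p(0,2)=3/22: -0.1364 × log₂(0.1364) = 0.3920
  p(1,0)=1/22: -0.0455 × log₂(0.0455) = 0.2027
  p(1,1)=2/11: -0.1818 × log₂(0.1818) = 0.4472
  p(1,2)=1/11: -0.0909 × log₂(0.0909) = 0.3145
  p(2,0)=1/22: -0.0455 × log₂(0.0455) = 0.2027
  p(2,1)=3/22: -0.1364 × log₂(0.1364) = 0.3920
  p(2,2)=5/22: -0.2273 × log₂(0.2273) = 0.4858
H(X,Y) = 2.9540 bits


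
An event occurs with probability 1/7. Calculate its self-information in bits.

Information content I(x) = -log₂(p(x))
I = -log₂(1/7) = -log₂(0.1429)
I = 2.8074 bits


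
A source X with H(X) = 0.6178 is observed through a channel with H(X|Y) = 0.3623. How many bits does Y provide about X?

I(X;Y) = H(X) - H(X|Y)
I(X;Y) = 0.6178 - 0.3623 = 0.2555 bits


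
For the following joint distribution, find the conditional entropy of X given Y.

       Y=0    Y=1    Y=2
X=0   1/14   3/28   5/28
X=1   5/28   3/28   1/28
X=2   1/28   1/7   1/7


H(X|Y) = Σ_y p(y) H(X|Y=y)
  p(Y=0) = 2/7, H(X|Y=0) = 1.2988
  p(Y=1) = 5/14, H(X|Y=1) = 1.5710
  p(Y=2) = 5/14, H(X|Y=2) = 1.3610
H(X|Y) = 0.2857×1.2988 + 0.3571×1.5710 + 0.3571×1.3610 = 1.4182 bits


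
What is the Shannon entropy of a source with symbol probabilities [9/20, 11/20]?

H(X) = -Σ p(x) log₂ p(x)
  -9/20 × log₂(9/20) = 0.5184
  -11/20 × log₂(11/20) = 0.4744
H(X) = 0.9928 bits


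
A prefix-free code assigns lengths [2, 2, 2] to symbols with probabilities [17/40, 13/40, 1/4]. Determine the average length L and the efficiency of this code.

Average length L = Σ p_i × l_i = 2.0000 bits
Entropy H = 1.5516 bits
Efficiency η = H/L × 100% = 77.58%


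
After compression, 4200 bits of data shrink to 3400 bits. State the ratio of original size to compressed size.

Compression ratio = Original / Compressed
= 4200 / 3400 = 1.24:1


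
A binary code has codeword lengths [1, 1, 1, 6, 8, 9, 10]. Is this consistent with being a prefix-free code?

Kraft inequality: Σ 2^(-l_i) ≤ 1 for prefix-free code
Calculating: 2^(-1) + 2^(-1) + 2^(-1) + 2^(-6) + 2^(-8) + 2^(-9) + 2^(-10)
= 0.5 + 0.5 + 0.5 + 0.015625 + 0.00390625 + 0.001953125 + 0.0009765625
= 1.5225
Since 1.5225 > 1, prefix-free code does not exist


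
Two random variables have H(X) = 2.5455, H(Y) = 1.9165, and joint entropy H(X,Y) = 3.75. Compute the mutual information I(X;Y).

I(X;Y) = H(X) + H(Y) - H(X,Y)
I(X;Y) = 2.5455 + 1.9165 - 3.75 = 0.712 bits


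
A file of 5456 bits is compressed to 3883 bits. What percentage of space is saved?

Space savings = (1 - Compressed/Original) × 100%
= (1 - 3883/5456) × 100%
= 28.83%


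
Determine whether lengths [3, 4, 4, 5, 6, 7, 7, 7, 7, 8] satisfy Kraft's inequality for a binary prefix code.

Kraft inequality: Σ 2^(-l_i) ≤ 1 for prefix-free code
Calculating: 2^(-3) + 2^(-4) + 2^(-4) + 2^(-5) + 2^(-6) + 2^(-7) + 2^(-7) + 2^(-7) + 2^(-7) + 2^(-8)
= 0.125 + 0.0625 + 0.0625 + 0.03125 + 0.015625 + 0.0078125 + 0.0078125 + 0.0078125 + 0.0078125 + 0.00390625
= 0.3320
Since 0.3320 ≤ 1, prefix-free code exists


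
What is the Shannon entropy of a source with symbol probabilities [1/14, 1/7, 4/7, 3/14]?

H(X) = -Σ p(x) log₂ p(x)
  -1/14 × log₂(1/14) = 0.2720
  -1/7 × log₂(1/7) = 0.4011
  -4/7 × log₂(4/7) = 0.4613
  -3/14 × log₂(3/14) = 0.4762
H(X) = 1.6106 bits


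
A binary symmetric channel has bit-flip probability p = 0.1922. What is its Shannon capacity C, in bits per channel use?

For BSC with error probability p:
C = 1 - H(p) where H(p) is binary entropy
H(0.1922) = -0.1922 × log₂(0.1922) - 0.8078 × log₂(0.8078)
H(p) = 0.7061
C = 1 - 0.7061 = 0.2939 bits/use


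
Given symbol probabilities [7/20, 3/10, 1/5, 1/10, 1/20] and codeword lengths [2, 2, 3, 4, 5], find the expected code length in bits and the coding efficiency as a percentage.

Average length L = Σ p_i × l_i = 2.5500 bits
Entropy H = 2.0639 bits
Efficiency η = H/L × 100% = 80.94%


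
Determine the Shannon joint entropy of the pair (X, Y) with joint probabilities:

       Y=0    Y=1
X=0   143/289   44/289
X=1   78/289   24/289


H(X,Y) = -Σ p(x,y) log₂ p(x,y)
  p(0,0)=143/289: -0.4948 × log₂(0.4948) = 0.5023
  p(0,1)=44/289: -0.1522 × log₂(0.1522) = 0.4134
  p(1,0)=78/289: -0.2699 × log₂(0.2699) = 0.5100
  p(1,1)=24/289: -0.0830 × log₂(0.0830) = 0.2981
H(X,Y) = 1.7238 bits


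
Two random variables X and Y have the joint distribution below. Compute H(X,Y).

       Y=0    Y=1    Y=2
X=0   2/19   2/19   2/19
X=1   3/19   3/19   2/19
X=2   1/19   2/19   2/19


H(X,Y) = -Σ p(x,y) log₂ p(x,y)
  p(0,0)=2/19: -0.1053 × log₂(0.1053) = 0.3419
  p(0,1)=2/19: -0.1053 × log₂(0.1053) = 0.3419
  p(0,2)=2/19: -0.1053 × log₂(0.1053) = 0.3419
  p(1,0)=3/19: -0.1579 × log₂(0.1579) = 0.4205
  p(1,1)=3/19: -0.1579 × log₂(0.1579) = 0.4205
  p(1,2)=2/19: -0.1053 × log₂(0.1053) = 0.3419
  p(2,0)=1/19: -0.0526 × log₂(0.0526) = 0.2236
  p(2,1)=2/19: -0.1053 × log₂(0.1053) = 0.3419
  p(2,2)=2/19: -0.1053 × log₂(0.1053) = 0.3419
H(X,Y) = 3.1158 bits


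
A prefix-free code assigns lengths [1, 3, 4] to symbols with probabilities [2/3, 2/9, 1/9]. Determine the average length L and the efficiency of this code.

Average length L = Σ p_i × l_i = 1.7778 bits
Entropy H = 1.2244 bits
Efficiency η = H/L × 100% = 68.87%


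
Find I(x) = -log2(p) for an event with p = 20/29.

Information content I(x) = -log₂(p(x))
I = -log₂(20/29) = -log₂(0.6897)
I = 0.5361 bits


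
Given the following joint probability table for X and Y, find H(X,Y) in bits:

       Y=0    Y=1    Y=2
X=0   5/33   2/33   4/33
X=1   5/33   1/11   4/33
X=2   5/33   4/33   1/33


H(X,Y) = -Σ p(x,y) log₂ p(x,y)
  p(0,0)=5/33: -0.1515 × log₂(0.1515) = 0.4125
  p(0,1)=2/33: -0.0606 × log₂(0.0606) = 0.2451
  p(0,2)=4/33: -0.1212 × log₂(0.1212) = 0.3690
  p(1,0)=5/33: -0.1515 × log₂(0.1515) = 0.4125
  p(1,1)=1/11: -0.0909 × log₂(0.0909) = 0.3145
  p(1,2)=4/33: -0.1212 × log₂(0.1212) = 0.3690
  p(2,0)=5/33: -0.1515 × log₂(0.1515) = 0.4125
  p(2,1)=4/33: -0.1212 × log₂(0.1212) = 0.3690
  p(2,2)=1/33: -0.0303 × log₂(0.0303) = 0.1529
H(X,Y) = 3.0570 bits


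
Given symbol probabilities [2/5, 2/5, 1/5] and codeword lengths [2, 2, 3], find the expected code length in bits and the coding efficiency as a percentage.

Average length L = Σ p_i × l_i = 2.2000 bits
Entropy H = 1.5219 bits
Efficiency η = H/L × 100% = 69.18%


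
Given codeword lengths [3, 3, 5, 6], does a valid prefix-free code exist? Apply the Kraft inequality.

Kraft inequality: Σ 2^(-l_i) ≤ 1 for prefix-free code
Calculating: 2^(-3) + 2^(-3) + 2^(-5) + 2^(-6)
= 0.125 + 0.125 + 0.03125 + 0.015625
= 0.2969
Since 0.2969 ≤ 1, prefix-free code exists


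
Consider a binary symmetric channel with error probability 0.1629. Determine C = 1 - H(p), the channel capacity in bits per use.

For BSC with error probability p:
C = 1 - H(p) where H(p) is binary entropy
H(0.1629) = -0.1629 × log₂(0.1629) - 0.8371 × log₂(0.8371)
H(p) = 0.6412
C = 1 - 0.6412 = 0.3588 bits/use


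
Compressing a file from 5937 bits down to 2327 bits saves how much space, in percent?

Space savings = (1 - Compressed/Original) × 100%
= (1 - 2327/5937) × 100%
= 60.81%


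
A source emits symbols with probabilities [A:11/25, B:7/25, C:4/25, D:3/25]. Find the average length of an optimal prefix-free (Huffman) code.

Huffman tree construction:
Combine smallest probabilities repeatedly
Resulting codes:
  A: 0 (length 1)
  B: 10 (length 2)
  C: 111 (length 3)
  D: 110 (length 3)
Average length = Σ p(s) × length(s) = 1.8400 bits


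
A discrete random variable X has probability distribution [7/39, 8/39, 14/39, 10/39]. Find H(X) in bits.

H(X) = -Σ p(x) log₂ p(x)
  -7/39 × log₂(7/39) = 0.4448
  -8/39 × log₂(8/39) = 0.4688
  -14/39 × log₂(14/39) = 0.5306
  -10/39 × log₂(10/39) = 0.5035
H(X) = 1.9476 bits


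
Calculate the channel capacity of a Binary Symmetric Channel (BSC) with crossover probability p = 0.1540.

For BSC with error probability p:
C = 1 - H(p) where H(p) is binary entropy
H(0.1540) = -0.1540 × log₂(0.1540) - 0.8460 × log₂(0.8460)
H(p) = 0.6198
C = 1 - 0.6198 = 0.3802 bits/use


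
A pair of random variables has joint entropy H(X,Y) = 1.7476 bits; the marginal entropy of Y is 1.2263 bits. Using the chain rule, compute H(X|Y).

Chain rule: H(X,Y) = H(X|Y) + H(Y)
H(X|Y) = H(X,Y) - H(Y) = 1.7476 - 1.2263 = 0.5213 bits


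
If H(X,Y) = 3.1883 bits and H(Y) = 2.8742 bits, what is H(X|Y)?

Chain rule: H(X,Y) = H(X|Y) + H(Y)
H(X|Y) = H(X,Y) - H(Y) = 3.1883 - 2.8742 = 0.3141 bits


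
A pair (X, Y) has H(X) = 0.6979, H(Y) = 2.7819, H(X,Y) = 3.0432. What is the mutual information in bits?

I(X;Y) = H(X) + H(Y) - H(X,Y)
I(X;Y) = 0.6979 + 2.7819 - 3.0432 = 0.4366 bits


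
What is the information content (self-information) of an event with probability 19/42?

Information content I(x) = -log₂(p(x))
I = -log₂(19/42) = -log₂(0.4524)
I = 1.1444 bits


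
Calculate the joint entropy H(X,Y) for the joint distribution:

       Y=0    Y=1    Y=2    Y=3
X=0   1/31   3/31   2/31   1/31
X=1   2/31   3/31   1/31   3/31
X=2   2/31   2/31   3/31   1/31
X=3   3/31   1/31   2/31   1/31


H(X,Y) = -Σ p(x,y) log₂ p(x,y)
  p(0,0)=1/31: -0.0323 × log₂(0.0323) = 0.1598
  p(0,1)=3/31: -0.0968 × log₂(0.0968) = 0.3261
  p(0,2)=2/31: -0.0645 × log₂(0.0645) = 0.2551
  p(0,3)=1/31: -0.0323 × log₂(0.0323) = 0.1598
  p(1,0)=2/31: -0.0645 × log₂(0.0645) = 0.2551
  p(1,1)=3/31: -0.0968 × log₂(0.0968) = 0.3261
  p(1,2)=1/31: -0.0323 × log₂(0.0323) = 0.1598
  p(1,3)=3/31: -0.0968 × log₂(0.0968) = 0.3261
  p(2,0)=2/31: -0.0645 × log₂(0.0645) = 0.2551
  p(2,1)=2/31: -0.0645 × log₂(0.0645) = 0.2551
  p(2,2)=3/31: -0.0968 × log₂(0.0968) = 0.3261
  p(2,3)=1/31: -0.0323 × log₂(0.0323) = 0.1598
  p(3,0)=3/31: -0.0968 × log₂(0.0968) = 0.3261
  p(3,1)=1/31: -0.0323 × log₂(0.0323) = 0.1598
  p(3,2)=2/31: -0.0645 × log₂(0.0645) = 0.2551
  p(3,3)=1/31: -0.0323 × log₂(0.0323) = 0.1598
H(X,Y) = 3.8647 bits


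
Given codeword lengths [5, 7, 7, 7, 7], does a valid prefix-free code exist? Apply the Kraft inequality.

Kraft inequality: Σ 2^(-l_i) ≤ 1 for prefix-free code
Calculating: 2^(-5) + 2^(-7) + 2^(-7) + 2^(-7) + 2^(-7)
= 0.03125 + 0.0078125 + 0.0078125 + 0.0078125 + 0.0078125
= 0.0625
Since 0.0625 ≤ 1, prefix-free code exists


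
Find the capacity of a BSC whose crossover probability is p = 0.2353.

For BSC with error probability p:
C = 1 - H(p) where H(p) is binary entropy
H(0.2353) = -0.2353 × log₂(0.2353) - 0.7647 × log₂(0.7647)
H(p) = 0.7871
C = 1 - 0.7871 = 0.2129 bits/use


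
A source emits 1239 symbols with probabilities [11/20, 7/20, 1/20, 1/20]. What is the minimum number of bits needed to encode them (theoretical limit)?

Entropy H = 1.4367 bits/symbol
Minimum bits = H × n = 1.4367 × 1239
= 1780.03 bits


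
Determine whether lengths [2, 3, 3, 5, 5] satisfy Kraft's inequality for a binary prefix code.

Kraft inequality: Σ 2^(-l_i) ≤ 1 for prefix-free code
Calculating: 2^(-2) + 2^(-3) + 2^(-3) + 2^(-5) + 2^(-5)
= 0.25 + 0.125 + 0.125 + 0.03125 + 0.03125
= 0.5625
Since 0.5625 ≤ 1, prefix-free code exists


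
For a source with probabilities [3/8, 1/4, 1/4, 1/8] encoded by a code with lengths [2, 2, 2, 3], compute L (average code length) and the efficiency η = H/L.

Average length L = Σ p_i × l_i = 2.1250 bits
Entropy H = 1.9056 bits
Efficiency η = H/L × 100% = 89.68%


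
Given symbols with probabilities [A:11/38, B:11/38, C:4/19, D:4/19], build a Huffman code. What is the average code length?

Huffman tree construction:
Combine smallest probabilities repeatedly
Resulting codes:
  A: 10 (length 2)
  B: 11 (length 2)
  C: 00 (length 2)
  D: 01 (length 2)
Average length = Σ p(s) × length(s) = 2.0000 bits


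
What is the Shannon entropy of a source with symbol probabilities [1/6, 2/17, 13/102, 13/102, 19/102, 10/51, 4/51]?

H(X) = -Σ p(x) log₂ p(x)
  -1/6 × log₂(1/6) = 0.4308
  -2/17 × log₂(2/17) = 0.3632
  -13/102 × log₂(13/102) = 0.3788
  -13/102 × log₂(13/102) = 0.3788
  -19/102 × log₂(19/102) = 0.4516
  -10/51 × log₂(10/51) = 0.4609
  -4/51 × log₂(4/51) = 0.2880
H(X) = 2.7522 bits


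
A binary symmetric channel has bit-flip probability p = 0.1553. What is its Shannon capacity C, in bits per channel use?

For BSC with error probability p:
C = 1 - H(p) where H(p) is binary entropy
H(0.1553) = -0.1553 × log₂(0.1553) - 0.8447 × log₂(0.8447)
H(p) = 0.6229
C = 1 - 0.6229 = 0.3771 bits/use


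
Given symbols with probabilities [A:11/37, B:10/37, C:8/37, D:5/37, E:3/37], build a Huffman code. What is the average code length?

Huffman tree construction:
Combine smallest probabilities repeatedly
Resulting codes:
  A: 11 (length 2)
  B: 10 (length 2)
  C: 00 (length 2)
  D: 011 (length 3)
  E: 010 (length 3)
Average length = Σ p(s) × length(s) = 2.2162 bits


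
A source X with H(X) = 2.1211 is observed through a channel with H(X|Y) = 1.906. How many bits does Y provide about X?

I(X;Y) = H(X) - H(X|Y)
I(X;Y) = 2.1211 - 1.906 = 0.2151 bits


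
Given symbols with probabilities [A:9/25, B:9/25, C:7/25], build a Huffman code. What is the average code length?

Huffman tree construction:
Combine smallest probabilities repeatedly
Resulting codes:
  A: 11 (length 2)
  B: 0 (length 1)
  C: 10 (length 2)
Average length = Σ p(s) × length(s) = 1.6400 bits


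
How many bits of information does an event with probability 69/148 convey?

Information content I(x) = -log₂(p(x))
I = -log₂(69/148) = -log₂(0.4662)
I = 1.1009 bits


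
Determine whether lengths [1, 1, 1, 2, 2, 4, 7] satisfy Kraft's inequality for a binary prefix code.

Kraft inequality: Σ 2^(-l_i) ≤ 1 for prefix-free code
Calculating: 2^(-1) + 2^(-1) + 2^(-1) + 2^(-2) + 2^(-2) + 2^(-4) + 2^(-7)
= 0.5 + 0.5 + 0.5 + 0.25 + 0.25 + 0.0625 + 0.0078125
= 2.0703
Since 2.0703 > 1, prefix-free code does not exist


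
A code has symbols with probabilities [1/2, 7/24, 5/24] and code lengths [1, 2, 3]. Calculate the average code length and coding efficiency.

Average length L = Σ p_i × l_i = 1.7083 bits
Entropy H = 1.4899 bits
Efficiency η = H/L × 100% = 87.22%


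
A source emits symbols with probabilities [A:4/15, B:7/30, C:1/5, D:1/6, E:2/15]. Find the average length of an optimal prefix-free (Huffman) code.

Huffman tree construction:
Combine smallest probabilities repeatedly
Resulting codes:
  A: 10 (length 2)
  B: 01 (length 2)
  C: 00 (length 2)
  D: 111 (length 3)
  E: 110 (length 3)
Average length = Σ p(s) × length(s) = 2.3000 bits


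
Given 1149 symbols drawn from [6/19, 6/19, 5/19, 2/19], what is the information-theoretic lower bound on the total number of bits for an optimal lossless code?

Entropy H = 1.8990 bits/symbol
Minimum bits = H × n = 1.8990 × 1149
= 2181.98 bits


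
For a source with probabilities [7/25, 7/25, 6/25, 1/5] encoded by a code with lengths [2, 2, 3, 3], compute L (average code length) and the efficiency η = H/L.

Average length L = Σ p_i × l_i = 2.4400 bits
Entropy H = 1.9870 bits
Efficiency η = H/L × 100% = 81.43%


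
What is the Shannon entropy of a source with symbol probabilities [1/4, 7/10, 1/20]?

H(X) = -Σ p(x) log₂ p(x)
  -1/4 × log₂(1/4) = 0.5000
  -7/10 × log₂(7/10) = 0.3602
  -1/20 × log₂(1/20) = 0.2161
H(X) = 1.0763 bits


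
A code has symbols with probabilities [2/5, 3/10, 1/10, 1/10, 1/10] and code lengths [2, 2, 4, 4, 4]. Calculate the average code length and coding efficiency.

Average length L = Σ p_i × l_i = 2.6000 bits
Entropy H = 2.0464 bits
Efficiency η = H/L × 100% = 78.71%


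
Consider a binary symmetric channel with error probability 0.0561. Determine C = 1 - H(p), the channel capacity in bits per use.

For BSC with error probability p:
C = 1 - H(p) where H(p) is binary entropy
H(0.0561) = -0.0561 × log₂(0.0561) - 0.9439 × log₂(0.9439)
H(p) = 0.3118
C = 1 - 0.3118 = 0.6882 bits/use


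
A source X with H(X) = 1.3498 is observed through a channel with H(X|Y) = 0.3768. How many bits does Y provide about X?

I(X;Y) = H(X) - H(X|Y)
I(X;Y) = 1.3498 - 0.3768 = 0.973 bits


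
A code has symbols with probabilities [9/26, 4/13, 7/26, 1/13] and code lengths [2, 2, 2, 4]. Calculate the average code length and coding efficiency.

Average length L = Σ p_i × l_i = 2.1538 bits
Entropy H = 1.8473 bits
Efficiency η = H/L × 100% = 85.77%


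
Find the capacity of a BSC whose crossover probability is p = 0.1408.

For BSC with error probability p:
C = 1 - H(p) where H(p) is binary entropy
H(0.1408) = -0.1408 × log₂(0.1408) - 0.8592 × log₂(0.8592)
H(p) = 0.5863
C = 1 - 0.5863 = 0.4137 bits/use


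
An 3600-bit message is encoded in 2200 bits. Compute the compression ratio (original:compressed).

Compression ratio = Original / Compressed
= 3600 / 2200 = 1.64:1


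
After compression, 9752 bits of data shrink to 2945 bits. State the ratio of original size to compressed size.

Compression ratio = Original / Compressed
= 9752 / 2945 = 3.31:1


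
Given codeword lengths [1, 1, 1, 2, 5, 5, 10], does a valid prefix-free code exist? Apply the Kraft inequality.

Kraft inequality: Σ 2^(-l_i) ≤ 1 for prefix-free code
Calculating: 2^(-1) + 2^(-1) + 2^(-1) + 2^(-2) + 2^(-5) + 2^(-5) + 2^(-10)
= 0.5 + 0.5 + 0.5 + 0.25 + 0.03125 + 0.03125 + 0.0009765625
= 1.8135
Since 1.8135 > 1, prefix-free code does not exist


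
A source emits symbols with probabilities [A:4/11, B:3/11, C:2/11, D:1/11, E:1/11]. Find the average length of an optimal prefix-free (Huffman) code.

Huffman tree construction:
Combine smallest probabilities repeatedly
Resulting codes:
  A: 11 (length 2)
  B: 10 (length 2)
  C: 00 (length 2)
  D: 010 (length 3)
  E: 011 (length 3)
Average length = Σ p(s) × length(s) = 2.1818 bits


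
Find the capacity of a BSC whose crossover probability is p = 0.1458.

For BSC with error probability p:
C = 1 - H(p) where H(p) is binary entropy
H(0.1458) = -0.1458 × log₂(0.1458) - 0.8542 × log₂(0.8542)
H(p) = 0.5992
C = 1 - 0.5992 = 0.4008 bits/use


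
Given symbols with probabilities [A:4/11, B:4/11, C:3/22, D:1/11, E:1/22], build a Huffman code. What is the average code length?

Huffman tree construction:
Combine smallest probabilities repeatedly
Resulting codes:
  A: 11 (length 2)
  B: 0 (length 1)
  C: 100 (length 3)
  D: 1011 (length 4)
  E: 1010 (length 4)
Average length = Σ p(s) × length(s) = 2.0455 bits


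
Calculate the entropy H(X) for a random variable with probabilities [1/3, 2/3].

H(X) = -Σ p(x) log₂ p(x)
  -1/3 × log₂(1/3) = 0.5283
  -2/3 × log₂(2/3) = 0.3900
H(X) = 0.9183 bits


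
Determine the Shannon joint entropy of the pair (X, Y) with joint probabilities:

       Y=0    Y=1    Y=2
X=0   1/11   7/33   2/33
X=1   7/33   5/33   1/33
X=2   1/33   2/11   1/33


H(X,Y) = -Σ p(x,y) log₂ p(x,y)
  p(0,0)=1/11: -0.0909 × log₂(0.0909) = 0.3145
  p(0,1)=7/33: -0.2121 × log₂(0.2121) = 0.4745
  p(0,2)=2/33: -0.0606 × log₂(0.0606) = 0.2451
  p(1,0)=7/33: -0.2121 × log₂(0.2121) = 0.4745
  p(1,1)=5/33: -0.1515 × log₂(0.1515) = 0.4125
  p(1,2)=1/33: -0.0303 × log₂(0.0303) = 0.1529
  p(2,0)=1/33: -0.0303 × log₂(0.0303) = 0.1529
  p(2,1)=2/11: -0.1818 × log₂(0.1818) = 0.4472
  p(2,2)=1/33: -0.0303 × log₂(0.0303) = 0.1529
H(X,Y) = 2.8269 bits


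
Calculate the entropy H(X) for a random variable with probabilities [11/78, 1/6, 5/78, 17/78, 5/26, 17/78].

H(X) = -Σ p(x) log₂ p(x)
  -11/78 × log₂(11/78) = 0.3985
  -1/6 × log₂(1/6) = 0.4308
  -5/78 × log₂(5/78) = 0.2541
  -17/78 × log₂(17/78) = 0.4790
  -5/26 × log₂(5/26) = 0.4574
  -17/78 × log₂(17/78) = 0.4790
H(X) = 2.4989 bits


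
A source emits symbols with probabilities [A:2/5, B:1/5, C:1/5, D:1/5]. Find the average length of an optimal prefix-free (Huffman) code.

Huffman tree construction:
Combine smallest probabilities repeatedly
Resulting codes:
  A: 11 (length 2)
  B: 00 (length 2)
  C: 01 (length 2)
  D: 10 (length 2)
Average length = Σ p(s) × length(s) = 2.0000 bits


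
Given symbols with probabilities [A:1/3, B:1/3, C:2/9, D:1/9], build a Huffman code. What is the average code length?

Huffman tree construction:
Combine smallest probabilities repeatedly
Resulting codes:
  A: 10 (length 2)
  B: 11 (length 2)
  C: 01 (length 2)
  D: 00 (length 2)
Average length = Σ p(s) × length(s) = 2.0000 bits


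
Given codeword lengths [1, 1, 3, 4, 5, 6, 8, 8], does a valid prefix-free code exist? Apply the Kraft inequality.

Kraft inequality: Σ 2^(-l_i) ≤ 1 for prefix-free code
Calculating: 2^(-1) + 2^(-1) + 2^(-3) + 2^(-4) + 2^(-5) + 2^(-6) + 2^(-8) + 2^(-8)
= 0.5 + 0.5 + 0.125 + 0.0625 + 0.03125 + 0.015625 + 0.00390625 + 0.00390625
= 1.2422
Since 1.2422 > 1, prefix-free code does not exist


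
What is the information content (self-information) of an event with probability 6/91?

Information content I(x) = -log₂(p(x))
I = -log₂(6/91) = -log₂(0.0659)
I = 3.9228 bits


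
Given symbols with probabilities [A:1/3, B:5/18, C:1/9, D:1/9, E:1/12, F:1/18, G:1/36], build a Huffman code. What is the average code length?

Huffman tree construction:
Combine smallest probabilities repeatedly
Resulting codes:
  A: 11 (length 2)
  B: 10 (length 2)
  C: 010 (length 3)
  D: 011 (length 3)
  E: 000 (length 3)
  F: 0011 (length 4)
  G: 0010 (length 4)
Average length = Σ p(s) × length(s) = 2.4722 bits


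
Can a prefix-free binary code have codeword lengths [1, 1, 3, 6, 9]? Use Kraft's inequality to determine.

Kraft inequality: Σ 2^(-l_i) ≤ 1 for prefix-free code
Calculating: 2^(-1) + 2^(-1) + 2^(-3) + 2^(-6) + 2^(-9)
= 0.5 + 0.5 + 0.125 + 0.015625 + 0.001953125
= 1.1426
Since 1.1426 > 1, prefix-free code does not exist


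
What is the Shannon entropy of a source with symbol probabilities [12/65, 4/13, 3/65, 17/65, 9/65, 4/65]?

H(X) = -Σ p(x) log₂ p(x)
  -12/65 × log₂(12/65) = 0.4500
  -4/13 × log₂(4/13) = 0.5232
  -3/65 × log₂(3/65) = 0.2048
  -17/65 × log₂(17/65) = 0.5061
  -9/65 × log₂(9/65) = 0.3950
  -4/65 × log₂(4/65) = 0.2475
H(X) = 2.3265 bits


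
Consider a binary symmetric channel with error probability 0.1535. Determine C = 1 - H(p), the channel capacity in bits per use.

For BSC with error probability p:
C = 1 - H(p) where H(p) is binary entropy
H(0.1535) = -0.1535 × log₂(0.1535) - 0.8465 × log₂(0.8465)
H(p) = 0.6185
C = 1 - 0.6185 = 0.3815 bits/use


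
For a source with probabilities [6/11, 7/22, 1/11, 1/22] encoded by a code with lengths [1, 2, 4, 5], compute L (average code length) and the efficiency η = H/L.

Average length L = Σ p_i × l_i = 1.7727 bits
Entropy H = 1.5198 bits
Efficiency η = H/L × 100% = 85.73%


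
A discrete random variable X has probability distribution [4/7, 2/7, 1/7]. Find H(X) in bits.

H(X) = -Σ p(x) log₂ p(x)
  -4/7 × log₂(4/7) = 0.4613
  -2/7 × log₂(2/7) = 0.5164
  -1/7 × log₂(1/7) = 0.4011
H(X) = 1.3788 bits


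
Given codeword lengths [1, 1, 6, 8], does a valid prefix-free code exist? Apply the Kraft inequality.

Kraft inequality: Σ 2^(-l_i) ≤ 1 for prefix-free code
Calculating: 2^(-1) + 2^(-1) + 2^(-6) + 2^(-8)
= 0.5 + 0.5 + 0.015625 + 0.00390625
= 1.0195
Since 1.0195 > 1, prefix-free code does not exist


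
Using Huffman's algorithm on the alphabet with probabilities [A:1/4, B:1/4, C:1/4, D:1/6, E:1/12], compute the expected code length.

Huffman tree construction:
Combine smallest probabilities repeatedly
Resulting codes:
  A: 00 (length 2)
  B: 01 (length 2)
  C: 10 (length 2)
  D: 111 (length 3)
  E: 110 (length 3)
Average length = Σ p(s) × length(s) = 2.2500 bits


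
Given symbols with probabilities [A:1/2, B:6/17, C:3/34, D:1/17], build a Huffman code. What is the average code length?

Huffman tree construction:
Combine smallest probabilities repeatedly
Resulting codes:
  A: 0 (length 1)
  B: 11 (length 2)
  C: 101 (length 3)
  D: 100 (length 3)
Average length = Σ p(s) × length(s) = 1.6471 bits


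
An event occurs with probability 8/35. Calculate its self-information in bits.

Information content I(x) = -log₂(p(x))
I = -log₂(8/35) = -log₂(0.2286)
I = 2.1293 bits


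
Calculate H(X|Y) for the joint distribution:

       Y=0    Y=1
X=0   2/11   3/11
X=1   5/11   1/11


H(X|Y) = Σ_y p(y) H(X|Y=y)
  p(Y=0) = 7/11, H(X|Y=0) = 0.8631
  p(Y=1) = 4/11, H(X|Y=1) = 0.8113
H(X|Y) = 0.6364×0.8631 + 0.3636×0.8113 = 0.8443 bits


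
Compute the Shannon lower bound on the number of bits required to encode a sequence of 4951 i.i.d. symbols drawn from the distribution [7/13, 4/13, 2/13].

Entropy H = 1.4196 bits/symbol
Minimum bits = H × n = 1.4196 × 4951
= 7028.22 bits


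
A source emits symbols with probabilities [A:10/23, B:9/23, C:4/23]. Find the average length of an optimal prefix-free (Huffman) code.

Huffman tree construction:
Combine smallest probabilities repeatedly
Resulting codes:
  A: 0 (length 1)
  B: 11 (length 2)
  C: 10 (length 2)
Average length = Σ p(s) × length(s) = 1.5652 bits


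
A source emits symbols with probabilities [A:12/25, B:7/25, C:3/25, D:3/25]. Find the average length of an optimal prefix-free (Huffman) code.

Huffman tree construction:
Combine smallest probabilities repeatedly
Resulting codes:
  A: 0 (length 1)
  B: 11 (length 2)
  C: 100 (length 3)
  D: 101 (length 3)
Average length = Σ p(s) × length(s) = 1.7600 bits


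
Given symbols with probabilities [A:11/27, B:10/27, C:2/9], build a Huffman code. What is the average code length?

Huffman tree construction:
Combine smallest probabilities repeatedly
Resulting codes:
  A: 0 (length 1)
  B: 11 (length 2)
  C: 10 (length 2)
Average length = Σ p(s) × length(s) = 1.5926 bits


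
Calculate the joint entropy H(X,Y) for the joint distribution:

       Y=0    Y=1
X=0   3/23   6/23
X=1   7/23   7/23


H(X,Y) = -Σ p(x,y) log₂ p(x,y)
  p(0,0)=3/23: -0.1304 × log₂(0.1304) = 0.3833
  p(0,1)=6/23: -0.2609 × log₂(0.2609) = 0.5057
  p(1,0)=7/23: -0.3043 × log₂(0.3043) = 0.5223
  p(1,1)=7/23: -0.3043 × log₂(0.3043) = 0.5223
H(X,Y) = 1.9337 bits


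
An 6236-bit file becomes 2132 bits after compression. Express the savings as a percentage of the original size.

Space savings = (1 - Compressed/Original) × 100%
= (1 - 2132/6236) × 100%
= 65.81%


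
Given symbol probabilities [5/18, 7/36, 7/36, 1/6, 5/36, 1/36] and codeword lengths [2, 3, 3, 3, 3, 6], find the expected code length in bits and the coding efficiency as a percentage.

Average length L = Σ p_i × l_i = 2.8056 bits
Entropy H = 2.4021 bits
Efficiency η = H/L × 100% = 85.62%


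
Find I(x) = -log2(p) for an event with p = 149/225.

Information content I(x) = -log₂(p(x))
I = -log₂(149/225) = -log₂(0.6622)
I = 0.5946 bits


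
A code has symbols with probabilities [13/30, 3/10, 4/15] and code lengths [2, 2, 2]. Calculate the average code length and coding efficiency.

Average length L = Σ p_i × l_i = 2.0000 bits
Entropy H = 1.5524 bits
Efficiency η = H/L × 100% = 77.62%


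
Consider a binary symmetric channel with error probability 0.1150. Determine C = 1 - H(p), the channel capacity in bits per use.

For BSC with error probability p:
C = 1 - H(p) where H(p) is binary entropy
H(0.1150) = -0.1150 × log₂(0.1150) - 0.8850 × log₂(0.8850)
H(p) = 0.5148
C = 1 - 0.5148 = 0.4852 bits/use


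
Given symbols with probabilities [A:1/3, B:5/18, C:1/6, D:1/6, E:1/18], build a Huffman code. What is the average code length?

Huffman tree construction:
Combine smallest probabilities repeatedly
Resulting codes:
  A: 11 (length 2)
  B: 10 (length 2)
  C: 011 (length 3)
  D: 00 (length 2)
  E: 010 (length 3)
Average length = Σ p(s) × length(s) = 2.2222 bits


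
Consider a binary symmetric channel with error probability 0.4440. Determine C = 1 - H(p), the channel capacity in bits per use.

For BSC with error probability p:
C = 1 - H(p) where H(p) is binary entropy
H(0.4440) = -0.4440 × log₂(0.4440) - 0.5560 × log₂(0.5560)
H(p) = 0.9909
C = 1 - 0.9909 = 0.0091 bits/use


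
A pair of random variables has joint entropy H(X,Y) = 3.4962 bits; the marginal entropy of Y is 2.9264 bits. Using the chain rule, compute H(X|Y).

Chain rule: H(X,Y) = H(X|Y) + H(Y)
H(X|Y) = H(X,Y) - H(Y) = 3.4962 - 2.9264 = 0.5698 bits


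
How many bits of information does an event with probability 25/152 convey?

Information content I(x) = -log₂(p(x))
I = -log₂(25/152) = -log₂(0.1645)
I = 2.6041 bits


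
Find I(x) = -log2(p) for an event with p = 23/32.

Information content I(x) = -log₂(p(x))
I = -log₂(23/32) = -log₂(0.7188)
I = 0.4764 bits


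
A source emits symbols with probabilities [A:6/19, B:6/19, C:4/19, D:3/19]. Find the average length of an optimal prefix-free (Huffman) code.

Huffman tree construction:
Combine smallest probabilities repeatedly
Resulting codes:
  A: 10 (length 2)
  B: 11 (length 2)
  C: 01 (length 2)
  D: 00 (length 2)
Average length = Σ p(s) × length(s) = 2.0000 bits


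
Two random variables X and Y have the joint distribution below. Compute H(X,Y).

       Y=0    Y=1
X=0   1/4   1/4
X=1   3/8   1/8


H(X,Y) = -Σ p(x,y) log₂ p(x,y)
  p(0,0)=1/4: -0.2500 × log₂(0.2500) = 0.5000
  p(0,1)=1/4: -0.2500 × log₂(0.2500) = 0.5000
  p(1,0)=3/8: -0.3750 × log₂(0.3750) = 0.5306
  p(1,1)=1/8: -0.1250 × log₂(0.1250) = 0.3750
H(X,Y) = 1.9056 bits


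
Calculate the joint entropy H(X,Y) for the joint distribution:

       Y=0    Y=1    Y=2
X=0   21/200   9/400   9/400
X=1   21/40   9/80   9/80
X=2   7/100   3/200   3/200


H(X,Y) = -Σ p(x,y) log₂ p(x,y)
  p(0,0)=21/200: -0.1050 × log₂(0.1050) = 0.3414
  p(0,1)=9/400: -0.0225 × log₂(0.0225) = 0.1232
  p(0,2)=9/400: -0.0225 × log₂(0.0225) = 0.1232
  p(1,0)=21/40: -0.5250 × log₂(0.5250) = 0.4880
  p(1,1)=9/80: -0.1125 × log₂(0.1125) = 0.3546
  p(1,2)=9/80: -0.1125 × log₂(0.1125) = 0.3546
  p(2,0)=7/100: -0.0700 × log₂(0.0700) = 0.2686
  p(2,1)=3/200: -0.0150 × log₂(0.0150) = 0.0909
  p(2,2)=3/200: -0.0150 × log₂(0.0150) = 0.0909
H(X,Y) = 2.2353 bits


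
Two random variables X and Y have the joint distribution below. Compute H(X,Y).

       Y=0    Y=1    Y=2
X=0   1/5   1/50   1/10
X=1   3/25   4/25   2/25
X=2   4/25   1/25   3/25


H(X,Y) = -Σ p(x,y) log₂ p(x,y)
  p(0,0)=1/5: -0.2000 × log₂(0.2000) = 0.4644
  p(0,1)=1/50: -0.0200 × log₂(0.0200) = 0.1129
  p(0,2)=1/10: -0.1000 × log₂(0.1000) = 0.3322
  p(1,0)=3/25: -0.1200 × log₂(0.1200) = 0.3671
  p(1,1)=4/25: -0.1600 × log₂(0.1600) = 0.4230
  p(1,2)=2/25: -0.0800 × log₂(0.0800) = 0.2915
  p(2,0)=4/25: -0.1600 × log₂(0.1600) = 0.4230
  p(2,1)=1/25: -0.0400 × log₂(0.0400) = 0.1858
  p(2,2)=3/25: -0.1200 × log₂(0.1200) = 0.3671
H(X,Y) = 2.9669 bits


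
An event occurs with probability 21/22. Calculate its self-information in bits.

Information content I(x) = -log₂(p(x))
I = -log₂(21/22) = -log₂(0.9545)
I = 0.0671 bits


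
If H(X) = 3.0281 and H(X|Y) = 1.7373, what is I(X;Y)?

I(X;Y) = H(X) - H(X|Y)
I(X;Y) = 3.0281 - 1.7373 = 1.2908 bits
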